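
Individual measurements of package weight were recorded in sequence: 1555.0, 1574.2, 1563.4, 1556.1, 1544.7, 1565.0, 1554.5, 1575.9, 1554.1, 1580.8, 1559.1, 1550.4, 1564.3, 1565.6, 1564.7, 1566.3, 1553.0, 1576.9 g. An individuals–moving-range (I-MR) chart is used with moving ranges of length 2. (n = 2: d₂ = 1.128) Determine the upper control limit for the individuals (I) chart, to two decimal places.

1599.16

X̄ = (1555.0 + 1574.2 + 1563.4 + 1556.1 + 1544.7 + 1565.0 + 1554.5 + 1575.9 + 1554.1 + 1580.8 + 1559.1 + 1550.4 + 1564.3 + 1565.6 + 1564.7 + 1566.3 + 1553.0 + 1576.9) / 18 = 1562.4444
Moving ranges: 19.2, 10.8, 7.3, 11.4, 20.3, 10.5, 21.4, 21.8, 26.7, 21.7, 8.7, 13.9, 1.3, 0.9, 1.6, 13.3, 23.9; M̄R̄ = 234.7000 / 17 = 13.8059
UCL = X̄ + 3·M̄R̄/d₂ = 1562.4444 + 3 × 13.8059 / 1.128 = 1599.1622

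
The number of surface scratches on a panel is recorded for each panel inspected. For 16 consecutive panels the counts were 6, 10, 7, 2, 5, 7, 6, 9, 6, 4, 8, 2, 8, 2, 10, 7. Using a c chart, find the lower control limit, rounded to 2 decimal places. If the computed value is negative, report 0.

0.00

c̄ = (6 + 10 + 7 + 2 + 5 + 7 + 6 + 9 + 6 + 4 + 8 + 2 + 8 + 2 + 10 + 7) / 16 = 99 / 16 = 6.1875
LCL = c̄ − 3√c̄ = 6.1875 − 3 × 2.4875 = -1.2749 → 0 (cannot be negative)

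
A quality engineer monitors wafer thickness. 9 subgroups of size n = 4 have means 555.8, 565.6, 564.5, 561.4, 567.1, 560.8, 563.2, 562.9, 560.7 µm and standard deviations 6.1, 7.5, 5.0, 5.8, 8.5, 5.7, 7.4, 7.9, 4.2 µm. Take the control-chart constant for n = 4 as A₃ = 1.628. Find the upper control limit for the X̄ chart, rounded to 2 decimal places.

X̄̄ = (555.8 + 565.6 + 564.5 + 561.4 + 567.1 + 560.8 + 563.2 + 562.9 + 560.7) / 9 = 562.4444
s̄ = (6.1 + 7.5 + 5.0 + 5.8 + 8.5 + 5.7 + 7.4 + 7.9 + 4.2) / 9 = 6.4556
UCL = X̄̄ + A₃·s̄ = 562.4444 + 1.628 × 6.4556 = 572.9541

572.95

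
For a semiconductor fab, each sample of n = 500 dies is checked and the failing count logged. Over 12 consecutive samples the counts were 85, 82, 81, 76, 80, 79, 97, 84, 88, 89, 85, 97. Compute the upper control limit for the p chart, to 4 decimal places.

p̄ = Σdᵢ / (k·n) = 1023 / (12 × 500) = 0.17050
UCL = p̄ + 3·√(p̄(1−p̄)/n) = 0.17050 + 3 × √(0.17050×0.82950/500) = 0.17050 + 3 × 0.01682 = 0.22096

0.2210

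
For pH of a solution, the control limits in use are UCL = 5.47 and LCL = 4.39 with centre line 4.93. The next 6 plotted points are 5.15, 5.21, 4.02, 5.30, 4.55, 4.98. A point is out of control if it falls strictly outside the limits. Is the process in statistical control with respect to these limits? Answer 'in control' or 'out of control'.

out of control

Compare each point to [4.39, 5.47]: sample 3 = 4.02 < LCL.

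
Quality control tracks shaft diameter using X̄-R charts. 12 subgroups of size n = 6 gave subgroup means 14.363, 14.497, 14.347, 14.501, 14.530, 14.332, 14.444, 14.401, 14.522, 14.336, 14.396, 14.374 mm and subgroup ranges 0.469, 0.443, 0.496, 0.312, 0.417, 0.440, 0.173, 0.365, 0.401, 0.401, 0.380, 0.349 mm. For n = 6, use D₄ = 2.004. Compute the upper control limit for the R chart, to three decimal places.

0.776

R̄ = (0.469 + 0.443 + 0.496 + 0.312 + 0.417 + 0.440 + 0.173 + 0.365 + 0.401 + 0.401 + 0.380 + 0.349) / 12 = 4.6460 / 12 = 0.3872
UCL_R = D₄·R̄ = 2.004 × 0.3872 = 0.7759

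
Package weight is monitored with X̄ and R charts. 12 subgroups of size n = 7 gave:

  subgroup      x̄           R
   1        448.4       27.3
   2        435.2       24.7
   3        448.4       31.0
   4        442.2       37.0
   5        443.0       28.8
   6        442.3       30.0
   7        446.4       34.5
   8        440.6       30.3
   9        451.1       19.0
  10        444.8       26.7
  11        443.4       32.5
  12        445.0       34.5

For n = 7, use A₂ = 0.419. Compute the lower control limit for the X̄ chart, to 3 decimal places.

431.793

X̄̄ = (448.4 + 435.2 + 448.4 + 442.2 + 443.0 + 442.3 + 446.4 + 440.6 + 451.1 + 444.8 + 443.4 + 445.0) / 12 = 5330.8000 / 12 = 444.2333
R̄ = (27.3 + 24.7 + 31.0 + 37.0 + 28.8 + 30.0 + 34.5 + 30.3 + 19.0 + 26.7 + 32.5 + 34.5) / 12 = 356.3000 / 12 = 29.6917
LCL = X̄̄ − A₂·R̄ = 444.2333 − 0.419 × 29.6917 = 431.7925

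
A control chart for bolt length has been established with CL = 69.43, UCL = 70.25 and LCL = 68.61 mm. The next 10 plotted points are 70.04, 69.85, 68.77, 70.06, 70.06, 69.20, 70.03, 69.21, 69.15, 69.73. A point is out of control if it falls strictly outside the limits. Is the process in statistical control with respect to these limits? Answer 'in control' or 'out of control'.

in control

All 10 points lie within [68.61, 70.25].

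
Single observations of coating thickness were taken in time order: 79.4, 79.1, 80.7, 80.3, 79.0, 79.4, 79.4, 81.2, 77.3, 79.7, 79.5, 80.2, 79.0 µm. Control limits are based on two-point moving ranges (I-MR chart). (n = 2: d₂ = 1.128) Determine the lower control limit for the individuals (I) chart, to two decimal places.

X̄ = (79.4 + 79.1 + 80.7 + 80.3 + 79.0 + 79.4 + 79.4 + 81.2 + 77.3 + 79.7 + 79.5 + 80.2 + 79.0) / 13 = 79.5538
Moving ranges: 0.3, 1.6, 0.4, 1.3, 0.4, 0.0, 1.8, 3.9, 2.4, 0.2, 0.7, 1.2; M̄R̄ = 14.2000 / 12 = 1.1833
LCL = X̄ − 3·M̄R̄/d₂ = 79.5538 − 3 × 1.1833 / 1.128 = 76.4067

76.41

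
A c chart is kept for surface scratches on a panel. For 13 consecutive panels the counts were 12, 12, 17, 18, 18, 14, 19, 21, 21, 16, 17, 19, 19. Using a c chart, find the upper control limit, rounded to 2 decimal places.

29.58

c̄ = (12 + 12 + 17 + 18 + 18 + 14 + 19 + 21 + 21 + 16 + 17 + 19 + 19) / 13 = 223 / 13 = 17.1538
UCL = c̄ + 3√c̄ = 17.1538 + 3 × √17.1538 = 17.1538 + 3 × 4.1417 = 29.5790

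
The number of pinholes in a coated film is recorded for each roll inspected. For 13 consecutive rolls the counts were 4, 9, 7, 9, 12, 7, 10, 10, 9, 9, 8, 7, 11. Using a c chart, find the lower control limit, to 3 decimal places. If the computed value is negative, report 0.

0.000

c̄ = (4 + 9 + 7 + 9 + 12 + 7 + 10 + 10 + 9 + 9 + 8 + 7 + 11) / 13 = 112 / 13 = 8.6154
LCL = c̄ − 3√c̄ = 8.6154 − 3 × 2.9352 = -0.1902 → 0 (cannot be negative)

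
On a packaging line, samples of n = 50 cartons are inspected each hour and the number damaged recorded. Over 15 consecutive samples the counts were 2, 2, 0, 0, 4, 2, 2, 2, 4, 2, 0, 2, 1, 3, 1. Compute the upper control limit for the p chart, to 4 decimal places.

0.1150

p̄ = Σdᵢ / (k·n) = 27 / (15 × 50) = 0.03600
UCL = p̄ + 3·√(p̄(1−p̄)/n) = 0.03600 + 3 × √(0.03600×0.96400/50) = 0.03600 + 3 × 0.02635 = 0.11504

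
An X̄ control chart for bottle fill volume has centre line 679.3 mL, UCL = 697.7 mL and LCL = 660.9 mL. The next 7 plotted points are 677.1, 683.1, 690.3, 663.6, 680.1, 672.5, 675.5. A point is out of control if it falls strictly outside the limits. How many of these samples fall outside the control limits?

All 7 points lie within [660.9, 697.7].

0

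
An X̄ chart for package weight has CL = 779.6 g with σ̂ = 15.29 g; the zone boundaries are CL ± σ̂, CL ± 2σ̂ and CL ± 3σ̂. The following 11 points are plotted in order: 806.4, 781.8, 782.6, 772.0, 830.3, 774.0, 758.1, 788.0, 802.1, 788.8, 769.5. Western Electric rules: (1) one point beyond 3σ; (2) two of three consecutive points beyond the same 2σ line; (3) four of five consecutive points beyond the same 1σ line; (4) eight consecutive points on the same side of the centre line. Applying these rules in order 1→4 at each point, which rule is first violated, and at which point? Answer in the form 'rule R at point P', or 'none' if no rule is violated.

rule 1 at point 5

Zone of each point (C = within 1σ̂, B = 1σ̂–2σ̂, A = 2σ̂–3σ̂, * = beyond 3σ̂; sign = side of CL): 1:+B, 2:+C, 3:+C, 4:-C, 5:+*, 6:-C, 7:-B, 8:+C, 9:+B, 10:+C, 11:-C
Rule 1 (one point beyond the 3σ limits) is satisfied at point 5.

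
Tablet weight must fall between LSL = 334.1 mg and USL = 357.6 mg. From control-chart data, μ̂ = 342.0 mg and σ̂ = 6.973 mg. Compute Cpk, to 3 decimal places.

Cpu = (USL − μ̂) / (3σ̂) = (357.6 − 342.0) / (3 × 6.973) = 0.7457; Cpl = (μ̂ − LSL) / (3σ̂) = (342.0 − 334.1) / (3 × 6.973) = 0.3776; Cpk = min(Cpu, Cpl) = 0.3776

0.378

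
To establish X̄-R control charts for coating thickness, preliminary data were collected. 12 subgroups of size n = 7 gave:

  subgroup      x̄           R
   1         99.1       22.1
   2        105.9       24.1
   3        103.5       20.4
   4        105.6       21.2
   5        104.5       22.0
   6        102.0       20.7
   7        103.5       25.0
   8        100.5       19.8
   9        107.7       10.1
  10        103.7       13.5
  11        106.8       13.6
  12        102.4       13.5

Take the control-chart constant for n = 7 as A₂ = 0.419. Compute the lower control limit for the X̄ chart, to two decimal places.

X̄̄ = (99.1 + 105.9 + 103.5 + 105.6 + 104.5 + 102.0 + 103.5 + 100.5 + 107.7 + 103.7 + 106.8 + 102.4) / 12 = 1245.2000 / 12 = 103.7667
R̄ = (22.1 + 24.1 + 20.4 + 21.2 + 22.0 + 20.7 + 25.0 + 19.8 + 10.1 + 13.5 + 13.6 + 13.5) / 12 = 226.0000 / 12 = 18.8333
LCL = X̄̄ − A₂·R̄ = 103.7667 − 0.419 × 18.8333 = 95.8755

95.88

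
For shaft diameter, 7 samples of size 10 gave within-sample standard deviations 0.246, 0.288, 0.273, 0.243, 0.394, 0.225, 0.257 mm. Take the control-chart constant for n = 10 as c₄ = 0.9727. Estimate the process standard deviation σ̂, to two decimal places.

0.28

s̄ = (0.246 + 0.288 + 0.273 + 0.243 + 0.394 + 0.225 + 0.257) / 7 = 0.2751
σ̂ = s̄ / c₄ = 0.2751 / 0.9727 = 0.2829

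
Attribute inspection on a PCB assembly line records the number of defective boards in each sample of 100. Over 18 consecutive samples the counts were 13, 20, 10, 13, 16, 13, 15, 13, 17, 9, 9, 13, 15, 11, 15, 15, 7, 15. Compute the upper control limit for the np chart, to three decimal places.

23.458

p̄ = Σdᵢ / (k·n) = 239 / (18 × 100) = 0.13278
UCL = np̄ + 3·√(np̄(1−p̄)) = 13.2778 + 3 × √(13.2778×0.86722) = 13.2778 + 3 × 3.3933 = 23.4578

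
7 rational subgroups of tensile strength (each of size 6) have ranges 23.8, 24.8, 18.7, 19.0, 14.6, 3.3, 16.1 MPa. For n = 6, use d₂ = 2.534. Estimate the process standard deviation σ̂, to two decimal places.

6.78

R̄ = (23.8 + 24.8 + 18.7 + 19.0 + 14.6 + 3.3 + 16.1) / 7 = 17.1857
σ̂ = R̄ / d₂ = 17.1857 / 2.534 = 6.7820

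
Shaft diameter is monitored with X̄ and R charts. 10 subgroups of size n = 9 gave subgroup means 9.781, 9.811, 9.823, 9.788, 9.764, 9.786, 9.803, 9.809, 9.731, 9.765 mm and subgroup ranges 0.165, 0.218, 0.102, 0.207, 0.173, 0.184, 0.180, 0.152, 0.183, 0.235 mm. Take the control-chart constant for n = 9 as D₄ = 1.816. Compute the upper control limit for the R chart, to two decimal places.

R̄ = (0.165 + 0.218 + 0.102 + 0.207 + 0.173 + 0.184 + 0.180 + 0.152 + 0.183 + 0.235) / 10 = 1.7990 / 10 = 0.1799
UCL_R = D₄·R̄ = 1.816 × 0.1799 = 0.3267

0.33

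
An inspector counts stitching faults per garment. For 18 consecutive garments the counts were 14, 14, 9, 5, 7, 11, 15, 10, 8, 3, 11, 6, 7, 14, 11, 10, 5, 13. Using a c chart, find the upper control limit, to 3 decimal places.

c̄ = (14 + 14 + 9 + 5 + 7 + 11 + 15 + 10 + 8 + 3 + 11 + 6 + 7 + 14 + 11 + 10 + 5 + 13) / 18 = 173 / 18 = 9.6111
UCL = c̄ + 3√c̄ = 9.6111 + 3 × √9.6111 = 9.6111 + 3 × 3.1002 = 18.9116

18.912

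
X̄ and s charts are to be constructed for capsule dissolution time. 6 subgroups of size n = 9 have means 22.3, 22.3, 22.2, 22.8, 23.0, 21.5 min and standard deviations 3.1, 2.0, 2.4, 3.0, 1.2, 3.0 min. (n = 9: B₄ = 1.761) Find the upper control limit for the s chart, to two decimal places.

s̄ = (3.1 + 2.0 + 2.4 + 3.0 + 1.2 + 3.0) / 6 = 2.4500
UCL_s = B₄·s̄ = 1.761 × 2.4500 = 4.3144

4.31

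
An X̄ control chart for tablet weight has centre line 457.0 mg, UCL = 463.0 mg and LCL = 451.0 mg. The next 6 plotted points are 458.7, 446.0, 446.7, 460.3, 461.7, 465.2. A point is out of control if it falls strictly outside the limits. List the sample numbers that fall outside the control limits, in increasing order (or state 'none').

Compare each point to [451.0, 463.0]: sample 2 = 446.0 < LCL; sample 3 = 446.7 < LCL; sample 6 = 465.2 > UCL.

2, 3, 6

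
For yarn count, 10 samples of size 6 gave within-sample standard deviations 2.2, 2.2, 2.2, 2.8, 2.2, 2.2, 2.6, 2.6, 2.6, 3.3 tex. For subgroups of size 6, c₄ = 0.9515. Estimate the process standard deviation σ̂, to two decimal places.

2.62

s̄ = (2.2 + 2.2 + 2.2 + 2.8 + 2.2 + 2.2 + 2.6 + 2.6 + 2.6 + 3.3) / 10 = 2.4900
σ̂ = s̄ / c₄ = 2.4900 / 0.9515 = 2.6169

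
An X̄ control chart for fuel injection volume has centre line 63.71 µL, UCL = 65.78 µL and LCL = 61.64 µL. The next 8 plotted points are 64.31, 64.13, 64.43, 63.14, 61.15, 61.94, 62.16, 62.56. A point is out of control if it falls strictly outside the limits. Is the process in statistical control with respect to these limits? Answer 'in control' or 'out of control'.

Compare each point to [61.64, 65.78]: sample 5 = 61.15 < LCL.

out of control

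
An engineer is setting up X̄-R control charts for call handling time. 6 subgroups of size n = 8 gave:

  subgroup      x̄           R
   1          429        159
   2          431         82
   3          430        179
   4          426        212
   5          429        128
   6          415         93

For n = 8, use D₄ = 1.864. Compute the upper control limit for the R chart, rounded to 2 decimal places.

265.00

R̄ = (159 + 82 + 179 + 212 + 128 + 93) / 6 = 853.0000 / 6 = 142.1667
UCL_R = D₄·R̄ = 1.864 × 142.1667 = 264.9987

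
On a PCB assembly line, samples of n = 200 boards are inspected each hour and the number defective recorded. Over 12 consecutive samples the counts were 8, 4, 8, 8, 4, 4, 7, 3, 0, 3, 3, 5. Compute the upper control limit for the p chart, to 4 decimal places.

0.0561

p̄ = Σdᵢ / (k·n) = 57 / (12 × 200) = 0.02375
UCL = p̄ + 3·√(p̄(1−p̄)/n) = 0.02375 + 3 × √(0.02375×0.97625/200) = 0.02375 + 3 × 0.01077 = 0.05605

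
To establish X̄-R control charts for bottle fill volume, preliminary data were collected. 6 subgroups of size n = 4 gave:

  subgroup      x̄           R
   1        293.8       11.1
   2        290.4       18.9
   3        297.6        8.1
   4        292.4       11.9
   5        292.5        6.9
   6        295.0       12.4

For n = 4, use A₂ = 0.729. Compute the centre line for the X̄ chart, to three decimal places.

X̄̄ = (293.8 + 290.4 + 297.6 + 292.4 + 292.5 + 295.0) / 6 = 1761.7000 / 6 = 293.6167
CL = X̄̄ = 293.6167

293.617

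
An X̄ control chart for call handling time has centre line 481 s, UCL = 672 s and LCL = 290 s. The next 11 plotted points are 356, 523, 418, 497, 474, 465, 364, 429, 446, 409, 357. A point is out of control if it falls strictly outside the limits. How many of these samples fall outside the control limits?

All 11 points lie within [290, 672].

0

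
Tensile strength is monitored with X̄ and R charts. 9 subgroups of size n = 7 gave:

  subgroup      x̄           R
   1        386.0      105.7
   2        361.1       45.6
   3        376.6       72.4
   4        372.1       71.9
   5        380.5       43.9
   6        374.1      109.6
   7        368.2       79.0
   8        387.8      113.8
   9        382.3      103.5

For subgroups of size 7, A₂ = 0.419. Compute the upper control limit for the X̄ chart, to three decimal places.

X̄̄ = (386.0 + 361.1 + 376.6 + 372.1 + 380.5 + 374.1 + 368.2 + 387.8 + 382.3) / 9 = 3388.7000 / 9 = 376.5222
R̄ = (105.7 + 45.6 + 72.4 + 71.9 + 43.9 + 109.6 + 79.0 + 113.8 + 103.5) / 9 = 745.4000 / 9 = 82.8222
UCL = X̄̄ + A₂·R̄ = 376.5222 + 0.419 × 82.8222 = 411.2247

411.225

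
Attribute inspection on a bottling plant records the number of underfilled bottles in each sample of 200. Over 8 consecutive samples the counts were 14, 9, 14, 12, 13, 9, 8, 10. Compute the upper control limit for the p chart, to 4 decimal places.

0.1042

p̄ = Σdᵢ / (k·n) = 89 / (8 × 200) = 0.05563
UCL = p̄ + 3·√(p̄(1−p̄)/n) = 0.05563 + 3 × √(0.05563×0.94437/200) = 0.05563 + 3 × 0.01621 = 0.10424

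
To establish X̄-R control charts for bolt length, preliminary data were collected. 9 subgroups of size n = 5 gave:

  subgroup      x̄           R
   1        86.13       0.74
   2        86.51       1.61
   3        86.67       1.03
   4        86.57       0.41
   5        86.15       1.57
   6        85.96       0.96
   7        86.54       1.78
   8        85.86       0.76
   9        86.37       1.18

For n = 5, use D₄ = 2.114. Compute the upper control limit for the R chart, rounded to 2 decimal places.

2.36

R̄ = (0.74 + 1.61 + 1.03 + 0.41 + 1.57 + 0.96 + 1.78 + 0.76 + 1.18) / 9 = 10.0400 / 9 = 1.1156
UCL_R = D₄·R̄ = 2.114 × 1.1156 = 2.3583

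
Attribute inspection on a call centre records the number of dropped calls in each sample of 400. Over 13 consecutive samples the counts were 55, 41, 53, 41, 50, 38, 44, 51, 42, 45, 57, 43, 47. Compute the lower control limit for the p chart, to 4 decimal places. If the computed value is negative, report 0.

p̄ = Σdᵢ / (k·n) = 607 / (13 × 400) = 0.11673
LCL = p̄ − 3·√(p̄(1−p̄)/n) = 0.11673 − 3 × 0.01605 = 0.06857

0.0686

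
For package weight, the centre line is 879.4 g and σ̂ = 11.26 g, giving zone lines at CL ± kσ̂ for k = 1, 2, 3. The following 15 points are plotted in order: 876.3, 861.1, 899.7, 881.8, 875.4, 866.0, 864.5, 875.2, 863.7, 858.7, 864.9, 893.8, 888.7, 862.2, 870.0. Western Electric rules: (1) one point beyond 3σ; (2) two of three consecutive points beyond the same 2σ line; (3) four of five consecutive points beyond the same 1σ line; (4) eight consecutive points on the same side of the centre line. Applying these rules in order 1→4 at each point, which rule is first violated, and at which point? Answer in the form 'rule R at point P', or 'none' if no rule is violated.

rule 3 at point 10

Zone of each point (C = within 1σ̂, B = 1σ̂–2σ̂, A = 2σ̂–3σ̂, * = beyond 3σ̂; sign = side of CL): 1:-C, 2:-B, 3:+B, 4:+C, 5:-C, 6:-B, 7:-B, 8:-C, 9:-B, 10:-B, 11:-B, 12:+B, 13:+C, 14:-B, 15:-C
Rule 3 (four of five consecutive points beyond the same 1σ limit) is satisfied at point 10.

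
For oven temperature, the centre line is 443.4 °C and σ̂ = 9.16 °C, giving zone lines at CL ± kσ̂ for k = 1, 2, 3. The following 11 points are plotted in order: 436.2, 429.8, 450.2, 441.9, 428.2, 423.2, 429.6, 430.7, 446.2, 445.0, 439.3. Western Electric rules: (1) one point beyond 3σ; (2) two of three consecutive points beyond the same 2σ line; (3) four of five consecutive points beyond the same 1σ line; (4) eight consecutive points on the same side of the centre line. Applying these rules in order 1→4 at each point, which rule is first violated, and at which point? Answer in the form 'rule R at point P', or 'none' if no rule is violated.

Zone of each point (C = within 1σ̂, B = 1σ̂–2σ̂, A = 2σ̂–3σ̂, * = beyond 3σ̂; sign = side of CL): 1:-C, 2:-B, 3:+C, 4:-C, 5:-B, 6:-A, 7:-B, 8:-B, 9:+C, 10:+C, 11:-C
Rule 3 (four of five consecutive points beyond the same 1σ limit) is satisfied at point 8.

rule 3 at point 8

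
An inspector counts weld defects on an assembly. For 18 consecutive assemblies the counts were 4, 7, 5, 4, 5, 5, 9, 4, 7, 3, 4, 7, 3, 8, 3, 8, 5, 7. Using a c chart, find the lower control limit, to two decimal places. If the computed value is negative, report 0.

c̄ = (4 + 7 + 5 + 4 + 5 + 5 + 9 + 4 + 7 + 3 + 4 + 7 + 3 + 8 + 3 + 8 + 5 + 7) / 18 = 98 / 18 = 5.4444
LCL = c̄ − 3√c̄ = 5.4444 − 3 × 2.3333 = -1.5556 → 0 (cannot be negative)

0.00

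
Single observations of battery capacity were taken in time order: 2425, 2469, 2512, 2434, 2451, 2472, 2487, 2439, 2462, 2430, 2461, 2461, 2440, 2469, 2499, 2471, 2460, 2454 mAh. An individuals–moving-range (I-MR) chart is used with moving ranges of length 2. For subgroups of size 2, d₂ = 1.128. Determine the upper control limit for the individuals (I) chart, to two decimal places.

X̄ = (2425 + 2469 + 2512 + 2434 + 2451 + 2472 + 2487 + 2439 + 2462 + 2430 + 2461 + 2461 + 2440 + 2469 + 2499 + 2471 + 2460 + 2454) / 18 = 2460.8889
Moving ranges: 44, 43, 78, 17, 21, 15, 48, 23, 32, 31, 0, 21, 29, 30, 28, 11, 6; M̄R̄ = 477.0000 / 17 = 28.0588
UCL = X̄ + 3·M̄R̄/d₂ = 2460.8889 + 3 × 28.0588 / 1.128 = 2535.5134

2535.51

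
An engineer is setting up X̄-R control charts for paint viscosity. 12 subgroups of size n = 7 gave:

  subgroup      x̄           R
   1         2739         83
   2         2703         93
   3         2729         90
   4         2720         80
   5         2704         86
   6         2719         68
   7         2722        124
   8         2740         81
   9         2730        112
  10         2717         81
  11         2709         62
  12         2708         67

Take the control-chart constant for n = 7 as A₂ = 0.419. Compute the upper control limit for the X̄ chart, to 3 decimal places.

X̄̄ = (2739 + 2703 + 2729 + 2720 + 2704 + 2719 + 2722 + 2740 + 2730 + 2717 + 2709 + 2708) / 12 = 32640.0000 / 12 = 2720.0000
R̄ = (83 + 93 + 90 + 80 + 86 + 68 + 124 + 81 + 112 + 81 + 62 + 67) / 12 = 1027.0000 / 12 = 85.5833
UCL = X̄̄ + A₂·R̄ = 2720.0000 + 0.419 × 85.5833 = 2755.8594

2755.859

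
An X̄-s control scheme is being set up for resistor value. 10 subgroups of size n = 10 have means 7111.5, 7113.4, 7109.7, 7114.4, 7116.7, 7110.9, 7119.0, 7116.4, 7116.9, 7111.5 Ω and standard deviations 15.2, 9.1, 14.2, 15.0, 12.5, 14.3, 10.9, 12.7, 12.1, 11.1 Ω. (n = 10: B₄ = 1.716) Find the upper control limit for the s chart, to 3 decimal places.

s̄ = (15.2 + 9.1 + 14.2 + 15.0 + 12.5 + 14.3 + 10.9 + 12.7 + 12.1 + 11.1) / 10 = 12.7100
UCL_s = B₄·s̄ = 1.716 × 12.7100 = 21.8104

21.810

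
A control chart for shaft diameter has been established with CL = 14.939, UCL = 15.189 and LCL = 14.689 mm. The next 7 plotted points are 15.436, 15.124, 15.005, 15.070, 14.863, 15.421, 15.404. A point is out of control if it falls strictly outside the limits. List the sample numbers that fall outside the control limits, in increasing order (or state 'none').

Compare each point to [14.689, 15.189]: sample 1 = 15.436 > UCL; sample 6 = 15.421 > UCL; sample 7 = 15.404 > UCL.

1, 6, 7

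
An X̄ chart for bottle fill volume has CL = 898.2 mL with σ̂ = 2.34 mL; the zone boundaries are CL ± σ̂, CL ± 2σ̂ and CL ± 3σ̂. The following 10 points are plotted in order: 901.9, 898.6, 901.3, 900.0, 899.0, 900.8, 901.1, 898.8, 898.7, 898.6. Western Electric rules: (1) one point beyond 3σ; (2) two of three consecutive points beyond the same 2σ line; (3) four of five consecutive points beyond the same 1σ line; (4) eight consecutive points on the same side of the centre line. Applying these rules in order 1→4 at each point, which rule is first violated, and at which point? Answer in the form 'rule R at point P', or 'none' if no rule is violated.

Zone of each point (C = within 1σ̂, B = 1σ̂–2σ̂, A = 2σ̂–3σ̂, * = beyond 3σ̂; sign = side of CL): 1:+B, 2:+C, 3:+B, 4:+C, 5:+C, 6:+B, 7:+B, 8:+C, 9:+C, 10:+C
Rule 4 (eight consecutive points on the same side of the centre line) is satisfied at point 8.

rule 4 at point 8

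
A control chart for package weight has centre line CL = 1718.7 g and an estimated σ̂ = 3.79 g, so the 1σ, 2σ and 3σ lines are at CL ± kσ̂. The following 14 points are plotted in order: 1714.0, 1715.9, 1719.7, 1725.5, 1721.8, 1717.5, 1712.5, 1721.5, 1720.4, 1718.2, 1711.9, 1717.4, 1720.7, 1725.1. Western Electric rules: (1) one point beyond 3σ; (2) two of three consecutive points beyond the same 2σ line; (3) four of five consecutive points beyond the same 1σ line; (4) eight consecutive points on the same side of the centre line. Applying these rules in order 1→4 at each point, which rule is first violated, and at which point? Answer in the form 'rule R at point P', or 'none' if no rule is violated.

Zone of each point (C = within 1σ̂, B = 1σ̂–2σ̂, A = 2σ̂–3σ̂, * = beyond 3σ̂; sign = side of CL): 1:-B, 2:-C, 3:+C, 4:+B, 5:+C, 6:-C, 7:-B, 8:+C, 9:+C, 10:-C, 11:-B, 12:-C, 13:+C, 14:+B
No rule fires across all 14 points.

none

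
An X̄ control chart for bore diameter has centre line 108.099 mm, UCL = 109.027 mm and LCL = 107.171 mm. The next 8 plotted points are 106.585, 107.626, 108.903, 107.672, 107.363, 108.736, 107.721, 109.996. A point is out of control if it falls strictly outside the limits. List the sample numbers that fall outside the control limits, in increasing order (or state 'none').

Compare each point to [107.171, 109.027]: sample 1 = 106.585 < LCL; sample 8 = 109.996 > UCL.

1, 8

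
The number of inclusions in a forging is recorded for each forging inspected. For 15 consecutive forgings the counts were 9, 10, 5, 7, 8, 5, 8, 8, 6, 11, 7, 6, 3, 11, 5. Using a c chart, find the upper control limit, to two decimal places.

15.35

c̄ = (9 + 10 + 5 + 7 + 8 + 5 + 8 + 8 + 6 + 11 + 7 + 6 + 3 + 11 + 5) / 15 = 109 / 15 = 7.2667
UCL = c̄ + 3√c̄ = 7.2667 + 3 × √7.2667 = 7.2667 + 3 × 2.6957 = 15.3537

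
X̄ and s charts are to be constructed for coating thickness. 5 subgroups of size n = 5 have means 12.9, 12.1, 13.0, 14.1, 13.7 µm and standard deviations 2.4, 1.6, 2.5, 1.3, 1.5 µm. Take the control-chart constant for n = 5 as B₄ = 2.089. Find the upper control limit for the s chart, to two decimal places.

3.89

s̄ = (2.4 + 1.6 + 2.5 + 1.3 + 1.5) / 5 = 1.8600
UCL_s = B₄·s̄ = 2.089 × 1.8600 = 3.8855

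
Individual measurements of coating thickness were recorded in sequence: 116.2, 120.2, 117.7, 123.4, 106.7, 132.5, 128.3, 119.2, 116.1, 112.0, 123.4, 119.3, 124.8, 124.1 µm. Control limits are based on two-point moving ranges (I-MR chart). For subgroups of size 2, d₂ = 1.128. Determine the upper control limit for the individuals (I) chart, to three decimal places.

X̄ = (116.2 + 120.2 + 117.7 + 123.4 + 106.7 + 132.5 + 128.3 + 119.2 + 116.1 + 112.0 + 123.4 + 119.3 + 124.8 + 124.1) / 14 = 120.2786
Moving ranges: 4.0, 2.5, 5.7, 16.7, 25.8, 4.2, 9.1, 3.1, 4.1, 11.4, 4.1, 5.5, 0.7; M̄R̄ = 96.9000 / 13 = 7.4538
UCL = X̄ + 3·M̄R̄/d₂ = 120.2786 + 3 × 7.4538 / 1.128 = 140.1026

140.103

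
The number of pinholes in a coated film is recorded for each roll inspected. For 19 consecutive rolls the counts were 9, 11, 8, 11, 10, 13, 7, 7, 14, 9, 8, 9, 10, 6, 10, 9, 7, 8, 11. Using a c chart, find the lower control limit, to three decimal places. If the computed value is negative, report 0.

0.159

c̄ = (9 + 11 + 8 + 11 + 10 + 13 + 7 + 7 + 14 + 9 + 8 + 9 + 10 + 6 + 10 + 9 + 7 + 8 + 11) / 19 = 177 / 19 = 9.3158
LCL = c̄ − 3√c̄ = 9.3158 − 3 × 3.0522 = 0.1593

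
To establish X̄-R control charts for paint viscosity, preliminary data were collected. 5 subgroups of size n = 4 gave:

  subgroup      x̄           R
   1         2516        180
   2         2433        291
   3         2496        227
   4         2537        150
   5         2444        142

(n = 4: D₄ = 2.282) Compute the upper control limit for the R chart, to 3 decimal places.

451.836

R̄ = (180 + 291 + 227 + 150 + 142) / 5 = 990.0000 / 5 = 198.0000
UCL_R = D₄·R̄ = 2.282 × 198.0000 = 451.8360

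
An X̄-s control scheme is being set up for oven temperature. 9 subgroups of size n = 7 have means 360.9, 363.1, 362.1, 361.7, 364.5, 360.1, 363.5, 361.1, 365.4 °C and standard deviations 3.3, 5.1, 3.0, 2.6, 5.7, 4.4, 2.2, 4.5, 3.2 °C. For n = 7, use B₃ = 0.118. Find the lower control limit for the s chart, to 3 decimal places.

s̄ = (3.3 + 5.1 + 3.0 + 2.6 + 5.7 + 4.4 + 2.2 + 4.5 + 3.2) / 9 = 3.7778
LCL_s = B₃·s̄ = 0.118 × 3.7778 = 0.4458

0.446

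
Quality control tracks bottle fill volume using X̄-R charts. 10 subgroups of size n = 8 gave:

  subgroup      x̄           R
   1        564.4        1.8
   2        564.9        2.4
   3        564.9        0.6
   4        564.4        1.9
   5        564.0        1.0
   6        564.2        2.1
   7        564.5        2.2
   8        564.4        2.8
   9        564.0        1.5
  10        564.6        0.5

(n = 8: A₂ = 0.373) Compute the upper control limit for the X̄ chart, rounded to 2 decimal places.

565.06

X̄̄ = (564.4 + 564.9 + 564.9 + 564.4 + 564.0 + 564.2 + 564.5 + 564.4 + 564.0 + 564.6) / 10 = 5644.3000 / 10 = 564.4300
R̄ = (1.8 + 2.4 + 0.6 + 1.9 + 1.0 + 2.1 + 2.2 + 2.8 + 1.5 + 0.5) / 10 = 16.8000 / 10 = 1.6800
UCL = X̄̄ + A₂·R̄ = 564.4300 + 0.373 × 1.6800 = 565.0566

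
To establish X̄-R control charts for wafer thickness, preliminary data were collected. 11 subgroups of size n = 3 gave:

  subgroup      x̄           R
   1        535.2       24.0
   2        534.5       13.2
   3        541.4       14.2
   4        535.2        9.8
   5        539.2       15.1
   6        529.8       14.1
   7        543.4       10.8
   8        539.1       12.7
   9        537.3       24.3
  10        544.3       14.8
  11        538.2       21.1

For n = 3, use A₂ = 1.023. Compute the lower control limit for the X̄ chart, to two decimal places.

521.77

X̄̄ = (535.2 + 534.5 + 541.4 + 535.2 + 539.2 + 529.8 + 543.4 + 539.1 + 537.3 + 544.3 + 538.2) / 11 = 5917.6000 / 11 = 537.9636
R̄ = (24.0 + 13.2 + 14.2 + 9.8 + 15.1 + 14.1 + 10.8 + 12.7 + 24.3 + 14.8 + 21.1) / 11 = 174.1000 / 11 = 15.8273
LCL = X̄̄ − A₂·R̄ = 537.9636 − 1.023 × 15.8273 = 521.7723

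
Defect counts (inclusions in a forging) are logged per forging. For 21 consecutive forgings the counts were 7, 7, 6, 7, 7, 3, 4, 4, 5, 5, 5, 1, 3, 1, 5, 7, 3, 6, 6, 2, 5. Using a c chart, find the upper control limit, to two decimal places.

c̄ = (7 + 7 + 6 + 7 + 7 + 3 + 4 + 4 + 5 + 5 + 5 + 1 + 3 + 1 + 5 + 7 + 3 + 6 + 6 + 2 + 5) / 21 = 99 / 21 = 4.7143
UCL = c̄ + 3√c̄ = 4.7143 + 3 × √4.7143 = 4.7143 + 3 × 2.1712 = 11.2280

11.23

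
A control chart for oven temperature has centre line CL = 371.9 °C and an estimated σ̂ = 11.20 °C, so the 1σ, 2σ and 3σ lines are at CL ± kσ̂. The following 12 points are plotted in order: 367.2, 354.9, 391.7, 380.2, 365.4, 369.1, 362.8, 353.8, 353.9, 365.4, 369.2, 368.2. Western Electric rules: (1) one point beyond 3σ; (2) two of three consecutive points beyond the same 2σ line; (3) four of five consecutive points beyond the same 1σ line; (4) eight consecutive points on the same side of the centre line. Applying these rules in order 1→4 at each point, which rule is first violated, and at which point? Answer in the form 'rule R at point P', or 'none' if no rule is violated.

rule 4 at point 12

Zone of each point (C = within 1σ̂, B = 1σ̂–2σ̂, A = 2σ̂–3σ̂, * = beyond 3σ̂; sign = side of CL): 1:-C, 2:-B, 3:+B, 4:+C, 5:-C, 6:-C, 7:-C, 8:-B, 9:-B, 10:-C, 11:-C, 12:-C
Rule 4 (eight consecutive points on the same side of the centre line) is satisfied at point 12.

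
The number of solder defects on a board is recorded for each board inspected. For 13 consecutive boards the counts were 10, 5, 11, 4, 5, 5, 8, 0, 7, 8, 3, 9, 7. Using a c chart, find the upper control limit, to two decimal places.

c̄ = (10 + 5 + 11 + 4 + 5 + 5 + 8 + 0 + 7 + 8 + 3 + 9 + 7) / 13 = 82 / 13 = 6.3077
UCL = c̄ + 3√c̄ = 6.3077 + 3 × √6.3077 = 6.3077 + 3 × 2.5115 = 13.8422

13.84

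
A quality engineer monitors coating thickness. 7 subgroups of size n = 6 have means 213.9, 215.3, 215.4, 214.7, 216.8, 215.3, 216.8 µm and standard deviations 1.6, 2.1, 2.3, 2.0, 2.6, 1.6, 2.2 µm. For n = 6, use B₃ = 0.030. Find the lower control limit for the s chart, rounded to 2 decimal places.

s̄ = (1.6 + 2.1 + 2.3 + 2.0 + 2.6 + 1.6 + 2.2) / 7 = 2.0571
LCL_s = B₃·s̄ = 0.030 × 2.0571 = 0.0617

0.06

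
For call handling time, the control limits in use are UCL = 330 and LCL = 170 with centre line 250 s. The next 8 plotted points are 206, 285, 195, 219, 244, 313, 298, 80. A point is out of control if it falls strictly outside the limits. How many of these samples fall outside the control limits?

1

Compare each point to [170, 330]: sample 8 = 80 < LCL.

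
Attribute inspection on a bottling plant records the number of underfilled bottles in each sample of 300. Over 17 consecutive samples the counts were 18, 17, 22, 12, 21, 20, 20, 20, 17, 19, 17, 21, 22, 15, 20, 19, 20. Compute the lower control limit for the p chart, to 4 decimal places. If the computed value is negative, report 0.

p̄ = Σdᵢ / (k·n) = 320 / (17 × 300) = 0.06275
LCL = p̄ − 3·√(p̄(1−p̄)/n) = 0.06275 − 3 × 0.01400 = 0.02074

0.0207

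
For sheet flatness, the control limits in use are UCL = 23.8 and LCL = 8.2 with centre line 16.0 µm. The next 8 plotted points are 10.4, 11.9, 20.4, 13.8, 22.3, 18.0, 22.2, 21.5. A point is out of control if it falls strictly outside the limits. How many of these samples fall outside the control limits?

0

All 8 points lie within [8.2, 23.8].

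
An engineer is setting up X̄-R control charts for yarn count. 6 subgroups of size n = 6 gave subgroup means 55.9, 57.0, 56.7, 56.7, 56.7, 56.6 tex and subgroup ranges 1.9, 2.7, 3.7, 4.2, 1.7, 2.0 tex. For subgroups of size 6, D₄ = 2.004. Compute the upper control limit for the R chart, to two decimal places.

5.41

R̄ = (1.9 + 2.7 + 3.7 + 4.2 + 1.7 + 2.0) / 6 = 16.2000 / 6 = 2.7000
UCL_R = D₄·R̄ = 2.004 × 2.7000 = 5.4108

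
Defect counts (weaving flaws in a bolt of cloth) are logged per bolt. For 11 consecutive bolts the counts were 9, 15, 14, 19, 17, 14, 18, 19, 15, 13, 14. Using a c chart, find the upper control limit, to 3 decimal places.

c̄ = (9 + 15 + 14 + 19 + 17 + 14 + 18 + 19 + 15 + 13 + 14) / 11 = 167 / 11 = 15.1818
UCL = c̄ + 3√c̄ = 15.1818 + 3 × √15.1818 = 15.1818 + 3 × 3.8964 = 26.8710

26.871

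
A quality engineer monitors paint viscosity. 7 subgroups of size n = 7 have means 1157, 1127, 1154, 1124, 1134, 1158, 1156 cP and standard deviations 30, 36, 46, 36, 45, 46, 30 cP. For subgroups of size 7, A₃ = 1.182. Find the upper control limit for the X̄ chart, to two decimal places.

1189.71

X̄̄ = (1157 + 1127 + 1154 + 1124 + 1134 + 1158 + 1156) / 7 = 1144.2857
s̄ = (30 + 36 + 46 + 36 + 45 + 46 + 30) / 7 = 38.4286
UCL = X̄̄ + A₃·s̄ = 1144.2857 + 1.182 × 38.4286 = 1189.7083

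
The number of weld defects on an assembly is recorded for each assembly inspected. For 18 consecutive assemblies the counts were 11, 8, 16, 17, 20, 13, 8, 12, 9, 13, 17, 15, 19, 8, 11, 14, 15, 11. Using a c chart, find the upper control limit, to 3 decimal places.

c̄ = (11 + 8 + 16 + 17 + 20 + 13 + 8 + 12 + 9 + 13 + 17 + 15 + 19 + 8 + 11 + 14 + 15 + 11) / 18 = 237 / 18 = 13.1667
UCL = c̄ + 3√c̄ = 13.1667 + 3 × √13.1667 = 13.1667 + 3 × 3.6286 = 24.0524

24.052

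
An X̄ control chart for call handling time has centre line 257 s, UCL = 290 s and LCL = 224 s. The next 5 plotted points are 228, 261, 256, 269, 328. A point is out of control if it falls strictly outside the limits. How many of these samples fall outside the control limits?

1

Compare each point to [224, 290]: sample 5 = 328 > UCL.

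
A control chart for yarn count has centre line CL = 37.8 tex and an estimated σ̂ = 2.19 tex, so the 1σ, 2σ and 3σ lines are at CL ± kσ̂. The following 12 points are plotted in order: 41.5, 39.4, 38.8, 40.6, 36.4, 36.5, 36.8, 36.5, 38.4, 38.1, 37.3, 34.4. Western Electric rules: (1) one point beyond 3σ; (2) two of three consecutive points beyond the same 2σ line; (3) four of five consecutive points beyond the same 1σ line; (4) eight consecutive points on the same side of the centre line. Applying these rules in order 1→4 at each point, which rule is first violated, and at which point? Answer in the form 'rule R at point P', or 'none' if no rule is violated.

none

Zone of each point (C = within 1σ̂, B = 1σ̂–2σ̂, A = 2σ̂–3σ̂, * = beyond 3σ̂; sign = side of CL): 1:+B, 2:+C, 3:+C, 4:+B, 5:-C, 6:-C, 7:-C, 8:-C, 9:+C, 10:+C, 11:-C, 12:-B
No rule fires across all 12 points.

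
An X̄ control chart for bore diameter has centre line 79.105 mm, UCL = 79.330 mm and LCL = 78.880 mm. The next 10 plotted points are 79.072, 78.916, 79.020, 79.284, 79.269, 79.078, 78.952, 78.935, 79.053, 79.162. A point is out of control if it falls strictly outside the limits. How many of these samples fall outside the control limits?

0

All 10 points lie within [78.880, 79.330].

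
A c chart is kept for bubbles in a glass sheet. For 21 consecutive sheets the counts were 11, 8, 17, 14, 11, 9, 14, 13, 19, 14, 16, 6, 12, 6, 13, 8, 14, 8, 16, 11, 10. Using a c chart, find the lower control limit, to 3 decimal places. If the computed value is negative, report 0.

c̄ = (11 + 8 + 17 + 14 + 11 + 9 + 14 + 13 + 19 + 14 + 16 + 6 + 12 + 6 + 13 + 8 + 14 + 8 + 16 + 11 + 10) / 21 = 250 / 21 = 11.9048
LCL = c̄ − 3√c̄ = 11.9048 − 3 × 3.4503 = 1.5538

1.554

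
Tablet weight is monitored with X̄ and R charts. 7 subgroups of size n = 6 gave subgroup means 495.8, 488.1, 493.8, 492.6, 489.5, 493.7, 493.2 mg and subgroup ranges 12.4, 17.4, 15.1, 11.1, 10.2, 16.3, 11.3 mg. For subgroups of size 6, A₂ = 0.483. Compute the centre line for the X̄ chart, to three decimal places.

X̄̄ = (495.8 + 488.1 + 493.8 + 492.6 + 489.5 + 493.7 + 493.2) / 7 = 3446.7000 / 7 = 492.3857
CL = X̄̄ = 492.3857

492.386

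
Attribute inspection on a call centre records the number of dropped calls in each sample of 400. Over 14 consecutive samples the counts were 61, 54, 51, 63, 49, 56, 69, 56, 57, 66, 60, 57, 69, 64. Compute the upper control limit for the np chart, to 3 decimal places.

80.769

p̄ = Σdᵢ / (k·n) = 832 / (14 × 400) = 0.14857
UCL = np̄ + 3·√(np̄(1−p̄)) = 59.4286 + 3 × √(59.4286×0.85143) = 59.4286 + 3 × 7.1133 = 80.7685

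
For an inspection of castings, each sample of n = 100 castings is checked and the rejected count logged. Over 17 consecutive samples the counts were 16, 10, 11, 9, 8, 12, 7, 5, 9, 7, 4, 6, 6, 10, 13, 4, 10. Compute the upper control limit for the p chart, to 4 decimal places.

0.1708

p̄ = Σdᵢ / (k·n) = 147 / (17 × 100) = 0.08647
UCL = p̄ + 3·√(p̄(1−p̄)/n) = 0.08647 + 3 × √(0.08647×0.91353/100) = 0.08647 + 3 × 0.02811 = 0.17079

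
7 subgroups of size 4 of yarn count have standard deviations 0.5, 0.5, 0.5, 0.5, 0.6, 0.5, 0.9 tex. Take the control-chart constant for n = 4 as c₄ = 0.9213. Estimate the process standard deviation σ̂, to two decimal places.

0.62

s̄ = (0.5 + 0.5 + 0.5 + 0.5 + 0.6 + 0.5 + 0.9) / 7 = 0.5714
σ̂ = s̄ / c₄ = 0.5714 / 0.9213 = 0.6202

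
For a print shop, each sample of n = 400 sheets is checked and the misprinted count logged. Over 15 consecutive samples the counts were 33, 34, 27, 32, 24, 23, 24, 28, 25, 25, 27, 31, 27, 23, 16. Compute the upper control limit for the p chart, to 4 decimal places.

0.1039

p̄ = Σdᵢ / (k·n) = 399 / (15 × 400) = 0.06650
UCL = p̄ + 3·√(p̄(1−p̄)/n) = 0.06650 + 3 × √(0.06650×0.93350/400) = 0.06650 + 3 × 0.01246 = 0.10387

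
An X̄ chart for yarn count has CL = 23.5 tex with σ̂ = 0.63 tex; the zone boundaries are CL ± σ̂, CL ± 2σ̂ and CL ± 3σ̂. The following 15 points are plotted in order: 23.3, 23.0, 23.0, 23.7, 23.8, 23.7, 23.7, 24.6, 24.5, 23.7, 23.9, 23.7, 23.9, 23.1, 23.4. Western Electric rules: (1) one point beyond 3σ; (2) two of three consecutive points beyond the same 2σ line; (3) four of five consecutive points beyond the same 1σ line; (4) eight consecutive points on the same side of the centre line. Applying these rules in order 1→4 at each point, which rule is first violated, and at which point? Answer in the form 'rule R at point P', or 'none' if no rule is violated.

Zone of each point (C = within 1σ̂, B = 1σ̂–2σ̂, A = 2σ̂–3σ̂, * = beyond 3σ̂; sign = side of CL): 1:-C, 2:-C, 3:-C, 4:+C, 5:+C, 6:+C, 7:+C, 8:+B, 9:+B, 10:+C, 11:+C, 12:+C, 13:+C, 14:-C, 15:-C
Rule 4 (eight consecutive points on the same side of the centre line) is satisfied at point 11.

rule 4 at point 11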